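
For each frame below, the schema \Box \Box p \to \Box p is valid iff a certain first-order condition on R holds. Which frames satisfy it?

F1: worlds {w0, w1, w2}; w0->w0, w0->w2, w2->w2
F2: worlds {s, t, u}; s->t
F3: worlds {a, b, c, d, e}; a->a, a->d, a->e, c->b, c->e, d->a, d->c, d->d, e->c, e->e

F1

This is the axiom for density; its first-order frame correspondent is \forall x \forall y (Rxy \to \exists z (Rxz \wedge Rzy)).
F1: condition met.
F2: fails — Rst but no z with Rsz and Rzt.
F3: fails — Rcb but no z with Rcz and Rzb.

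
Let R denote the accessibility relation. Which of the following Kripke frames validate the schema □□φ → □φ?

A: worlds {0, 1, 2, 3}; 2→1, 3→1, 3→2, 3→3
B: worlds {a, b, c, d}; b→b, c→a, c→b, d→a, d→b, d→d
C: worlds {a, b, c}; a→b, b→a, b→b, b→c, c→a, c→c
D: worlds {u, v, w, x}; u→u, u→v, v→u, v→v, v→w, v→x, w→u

C, D

This is the axiom for density; its first-order frame correspondent is ∀x ∀y (Rxy → ∃z (Rxz ∧ Rzy)).
A: fails — R21 but no z with R2z and Rz1.
B: fails — Rca but no z with Rcz and Rza.
C: satisfies the condition.
D: satisfies the condition.
Valid on: C, D.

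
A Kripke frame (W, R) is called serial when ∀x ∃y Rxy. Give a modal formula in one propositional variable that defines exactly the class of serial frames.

□r → ◇r

This is seriality; the standard corresponding axiom is D: □r → ◇r.
Suppose □r→◇r is valid. At any x set V(r)=W. Then □r at x, so ◇r at x, so x has a successor.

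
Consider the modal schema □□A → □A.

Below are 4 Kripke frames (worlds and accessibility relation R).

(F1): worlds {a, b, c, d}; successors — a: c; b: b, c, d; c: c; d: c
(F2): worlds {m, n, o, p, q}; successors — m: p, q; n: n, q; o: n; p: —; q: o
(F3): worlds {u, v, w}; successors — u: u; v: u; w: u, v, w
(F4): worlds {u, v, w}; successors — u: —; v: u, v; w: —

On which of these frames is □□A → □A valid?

(F1), (F3), (F4)

Frame correspondent (Sahlqvist): ∀x ∀y (Rxy → ∃z (Rxz ∧ Rzy)) — i.e. density.
(F1): satisfies the condition.
(F2): fails — Rmq but no z with Rmz and Rzq.
(F3): satisfies the condition.
(F4): satisfies the condition.
Valid on: (F1), (F3), (F4).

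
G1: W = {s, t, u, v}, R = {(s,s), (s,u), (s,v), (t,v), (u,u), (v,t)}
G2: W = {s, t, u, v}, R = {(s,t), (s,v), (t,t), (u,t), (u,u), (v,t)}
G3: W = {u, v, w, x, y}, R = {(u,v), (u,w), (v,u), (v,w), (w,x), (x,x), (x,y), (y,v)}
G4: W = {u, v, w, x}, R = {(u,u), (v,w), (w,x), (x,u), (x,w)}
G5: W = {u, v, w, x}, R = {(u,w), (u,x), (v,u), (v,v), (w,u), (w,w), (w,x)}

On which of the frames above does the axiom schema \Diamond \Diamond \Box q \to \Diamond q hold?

This is the axiom for a generalized confluence (Geach) condition; its first-order frame correspondent is \forall x \forall y (x R^2 y \to \exists w (yRw \wedge xRw)).
G1: fails — sR²v but no w with vRw and sRw.
G2: satisfies the condition.
G3: fails — uR²w but no t with wRt and uRt.
G4: fails — wR²u but no t with uRt and wRt.
G5: fails — uR²x but no t with xRt and uRt.
Valid on: G2.

G2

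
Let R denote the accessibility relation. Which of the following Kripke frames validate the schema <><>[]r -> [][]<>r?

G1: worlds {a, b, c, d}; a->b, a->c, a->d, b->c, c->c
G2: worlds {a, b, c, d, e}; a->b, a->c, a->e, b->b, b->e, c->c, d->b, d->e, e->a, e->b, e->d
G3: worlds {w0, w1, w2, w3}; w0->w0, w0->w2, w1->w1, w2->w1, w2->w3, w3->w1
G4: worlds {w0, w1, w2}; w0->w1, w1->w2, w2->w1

The schema corresponds to a generalized confluence (Geach) condition: forall x forall y forall z ((x R^2 y & x R^2 z) -> exists w (yRw & zRw)).
G1: condition met.
G2: fails — aR²b, aR²c but no w with bRw and cRw.
G3: fails — w0R²w0, w0R²w1 but no w with w0Rw and w1Rw.
G4: condition met.

G1, G4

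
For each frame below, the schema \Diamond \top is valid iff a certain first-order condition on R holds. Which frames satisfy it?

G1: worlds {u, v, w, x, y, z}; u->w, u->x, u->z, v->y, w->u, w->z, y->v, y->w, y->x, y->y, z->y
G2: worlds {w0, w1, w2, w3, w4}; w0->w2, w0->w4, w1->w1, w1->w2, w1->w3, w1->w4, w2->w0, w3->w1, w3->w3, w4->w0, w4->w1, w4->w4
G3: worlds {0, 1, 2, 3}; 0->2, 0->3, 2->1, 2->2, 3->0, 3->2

G2

This is the axiom for seriality; its first-order frame correspondent is \forall x \exists y Rxy.
G1: fails — world x has no successor.
G2: condition met.
G3: fails — world 1 has no successor.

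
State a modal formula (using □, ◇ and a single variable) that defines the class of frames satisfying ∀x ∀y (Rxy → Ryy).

□(□r → r)

The condition is shift-reflexivity. The T□ schema □(□r → r) defines it.
Suppose □(□r→r) is valid. Take Rxy and set V(r)={w : Ryw}. Then at y, □r holds; since □(□r→r) at x, □r→r at y, so r at y, i.e. Ryy.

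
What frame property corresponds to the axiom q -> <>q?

reflexivity: forall x Rxx

Replacing q by ¬q and contraposing gives the equivalent schema □q → q.
Suppose □q→q is valid. At any x set V(q)={w : Rxw}. Then □q holds at x, so q holds at x, i.e. Rxx.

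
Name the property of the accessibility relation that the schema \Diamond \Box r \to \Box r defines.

the Euclidean property

Replacing r by ¬r and contraposing gives the equivalent schema ◇r → □◇r.
Suppose ◇r→□◇r is valid. Take Rxy, Rxz and set V(r)={y}. Then ◇r at x, so □◇r at x, so ◇r at z, so some w with Rzw has r; w=y, i.e. Rzy. By symmetry of the argument, Ryz.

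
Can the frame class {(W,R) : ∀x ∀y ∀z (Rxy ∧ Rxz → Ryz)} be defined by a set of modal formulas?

Definable; ◇r → □◇r defines it

This is a Sahlqvist condition; the 5 axiom ◇r → □◇r defines it.
Suppose ◇r→□◇r is valid. Take Rxy, Rxz and set V(r)={y}. Then ◇r at x, so □◇r at x, so ◇r at z, so some w with Rzw has r; w=y, i.e. Rzy. By symmetry of the argument, Ryz.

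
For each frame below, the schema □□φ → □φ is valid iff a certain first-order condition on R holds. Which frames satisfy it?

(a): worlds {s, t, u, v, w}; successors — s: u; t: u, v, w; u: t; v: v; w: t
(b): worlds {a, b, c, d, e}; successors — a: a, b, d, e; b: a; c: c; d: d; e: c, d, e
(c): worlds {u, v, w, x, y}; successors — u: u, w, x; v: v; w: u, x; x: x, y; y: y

(b), (c)

This is the axiom for density; its first-order frame correspondent is ∀x ∀y (Rxy → ∃z (Rxz ∧ Rzy)).
(a): fails — Rwt but no z with Rwz and Rzt.
(b): holds.
(c): holds.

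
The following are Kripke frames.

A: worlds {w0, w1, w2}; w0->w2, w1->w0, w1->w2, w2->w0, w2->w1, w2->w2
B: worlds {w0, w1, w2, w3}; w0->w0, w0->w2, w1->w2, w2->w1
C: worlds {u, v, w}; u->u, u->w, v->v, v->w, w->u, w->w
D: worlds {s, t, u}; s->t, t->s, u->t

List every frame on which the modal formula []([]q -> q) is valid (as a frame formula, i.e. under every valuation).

C

This is the axiom for shift-reflexivity; its first-order frame correspondent is forall x forall y (Rxy -> Ryy).
A: fails — Rw1w0 but not Rw0w0.
B: fails — Rw1w2 but not Rw2w2.
C: ✓.
D: fails — Rts but not Rss.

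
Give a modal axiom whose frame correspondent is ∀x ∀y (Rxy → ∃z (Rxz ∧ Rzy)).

□□s → □s

The condition is density. The C4 schema □□s → □s defines it.
Suppose □□s→□s is valid. Take Rxy and set V(s)={w : xR²w}. Then □□s at x, so □s at x, so s at y, i.e. ∃z(Rxz∧Rzy).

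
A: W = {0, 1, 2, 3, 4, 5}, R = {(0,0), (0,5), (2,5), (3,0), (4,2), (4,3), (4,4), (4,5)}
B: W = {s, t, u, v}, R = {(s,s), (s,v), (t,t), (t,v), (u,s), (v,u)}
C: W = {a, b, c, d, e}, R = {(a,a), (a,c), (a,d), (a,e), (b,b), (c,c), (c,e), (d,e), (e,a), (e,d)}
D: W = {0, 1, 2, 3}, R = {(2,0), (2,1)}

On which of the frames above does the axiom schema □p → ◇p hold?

This is the axiom for seriality; its first-order frame correspondent is ∀x ∃y Rxy.
A: fails — world 1 has no successor.
B: holds.
C: holds.
D: fails — world 0 has no successor.
Valid on: B, C.

B, C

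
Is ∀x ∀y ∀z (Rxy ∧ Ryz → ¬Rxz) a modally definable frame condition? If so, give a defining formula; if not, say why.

No — not modally definable

Modal frame validity is preserved under surjective bounded morphisms.
The 5-cycle (worlds a,b,c,d,e with a→b→c→d→e→a) is intransitive. Mapping every world to a single reflexive point • is a surjective bounded morphism; the reflexive point is not intransitive (R••∧R•• but R••).
So no modal formula (or set of formulas) defines exactly the intransitive frames.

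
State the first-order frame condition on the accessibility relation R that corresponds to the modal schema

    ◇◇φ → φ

This is a Sahlqvist (Geach-type) schema ◇^2□^0φ → □^0◇^0φ.
Minimal-valuation argument: fix x; take any y with xR^2y and any z with xR^0z. Set V(φ) to the set of worlds R-reachable from y in exactly 0 steps. Then □^0φ holds at y, so the antecedent holds at x; validity forces ◇^0φ at z, giving a w with zR^0w and yR^0w.
First-order correspondent: ∀x ∀y (xR²y → ∃w (y = w ∧ x = w)).

∀x ∀y (xR²y → ∃w (y = w ∧ x = w))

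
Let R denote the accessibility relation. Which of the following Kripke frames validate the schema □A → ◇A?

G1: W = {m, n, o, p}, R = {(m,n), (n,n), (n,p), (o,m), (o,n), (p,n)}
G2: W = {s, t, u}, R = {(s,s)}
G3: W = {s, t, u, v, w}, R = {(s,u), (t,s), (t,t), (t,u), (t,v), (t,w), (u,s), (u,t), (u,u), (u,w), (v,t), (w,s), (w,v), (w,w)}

The schema corresponds to seriality: ∀x ∃y Rxy.
G1: condition met.
G2: fails — world t has no successor.
G3: condition met.

G1, G3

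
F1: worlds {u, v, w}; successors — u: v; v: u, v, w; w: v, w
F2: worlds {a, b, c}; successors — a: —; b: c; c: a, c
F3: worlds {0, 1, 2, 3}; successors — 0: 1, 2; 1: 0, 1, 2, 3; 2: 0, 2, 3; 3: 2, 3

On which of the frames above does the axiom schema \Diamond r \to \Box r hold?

Frame correspondent (Sahlqvist): \forall x \forall y \forall z (Rxy \wedge Rxz \to y = z) — i.e. partial functionality.
F1: fails — v sees both u and v.
F2: fails — c sees both a and c.
F3: fails — 0 sees both 1 and 2.
Valid on no frame.

none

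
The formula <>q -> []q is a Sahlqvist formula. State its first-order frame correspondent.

This schema is the CD axiom.
It corresponds to partial functionality: forall x forall y forall z (Rxy & Rxz -> y = z).

Partial functionality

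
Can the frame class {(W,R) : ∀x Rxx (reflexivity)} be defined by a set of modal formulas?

Yes, by □p → p

Yes: it is reflexivity, defined by the T schema □p → p.
Suppose □p→p is valid. At any x set V(p)={w : Rxw}. Then □p holds at x, so p holds at x, i.e. Rxx.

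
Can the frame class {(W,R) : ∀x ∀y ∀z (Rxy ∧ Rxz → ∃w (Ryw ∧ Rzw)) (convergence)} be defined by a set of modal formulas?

Yes, by ◇□p → □◇p

Yes: it is convergence, defined by the .2 schema ◇□p → □◇p.
Suppose ◇□p→□◇p is valid. Take Rxy, Rxz and set V(p)={w : Ryw}. Then □p at y so ◇□p at x, so □◇p at x, so ◇p at z, giving w with Rzw and Ryw.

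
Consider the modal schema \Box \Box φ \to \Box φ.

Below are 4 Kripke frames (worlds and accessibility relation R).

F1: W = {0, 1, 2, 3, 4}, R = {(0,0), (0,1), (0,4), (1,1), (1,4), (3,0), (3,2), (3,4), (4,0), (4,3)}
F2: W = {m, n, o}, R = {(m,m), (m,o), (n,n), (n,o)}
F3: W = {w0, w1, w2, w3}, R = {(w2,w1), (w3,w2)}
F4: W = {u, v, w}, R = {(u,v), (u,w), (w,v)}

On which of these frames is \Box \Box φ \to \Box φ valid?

F2

Frame correspondent (Sahlqvist): \forall x \forall y (Rxy \to \exists z (Rxz \wedge Rzy)) — i.e. density.
F1: fails — R32 but no z with R3z and Rz2.
F2: condition met.
F3: fails — Rw3w2 but no z with Rw3z and Rzw2.
F4: fails — Ruw but no z with Ruz and Rzw.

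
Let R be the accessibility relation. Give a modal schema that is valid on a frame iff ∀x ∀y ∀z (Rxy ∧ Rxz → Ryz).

◇s → □◇s

This is the Euclidean property; the standard corresponding axiom is 5: ◇s → □◇s.
Suppose ◇s→□◇s is valid. Take Rxy, Rxz and set V(s)={y}. Then ◇s at x, so □◇s at x, so ◇s at z, so some w with Rzw has s; w=y, i.e. Rzy. By symmetry of the argument, Ryz.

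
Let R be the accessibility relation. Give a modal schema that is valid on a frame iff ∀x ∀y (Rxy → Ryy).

□(□p → p)

A defining formula is □(□p → p) (the T□ axiom).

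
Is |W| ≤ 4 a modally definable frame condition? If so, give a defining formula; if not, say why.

Not definable by any modal formula

Any modally definable frame class is closed under disjoint unions.
Any modal formula valid on each of 5 disjoint one-world frames is valid on their disjoint union (validity is preserved under disjoint unions). Each one-world frame has |W|=1≤4, but the union has |W|=5.
Hence having at most 4 worlds is not modally definable.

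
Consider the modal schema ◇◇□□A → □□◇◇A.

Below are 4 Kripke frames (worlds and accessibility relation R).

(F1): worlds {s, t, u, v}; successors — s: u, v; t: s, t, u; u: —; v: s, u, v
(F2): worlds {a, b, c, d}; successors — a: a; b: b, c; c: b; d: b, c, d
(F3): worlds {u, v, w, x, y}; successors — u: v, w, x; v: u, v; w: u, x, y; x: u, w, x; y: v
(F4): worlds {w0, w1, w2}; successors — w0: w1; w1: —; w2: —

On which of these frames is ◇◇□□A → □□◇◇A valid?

The schema corresponds to a generalized confluence (Geach) condition: ∀x ∀y ∀z ((xR²y ∧ xR²z) → ∃w (yR²w ∧ zR²w)).
(F1): fails — sR²s, sR²u but no w with sR²w and uR²w.
(F2): condition met.
(F3): condition met.
(F4): condition met.
Valid on: (F2), (F3), (F4).

(F2), (F3), (F4)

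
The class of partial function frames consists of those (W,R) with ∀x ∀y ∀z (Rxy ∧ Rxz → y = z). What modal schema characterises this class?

◇r → □r

A defining formula is ◇r → □r (the CD axiom).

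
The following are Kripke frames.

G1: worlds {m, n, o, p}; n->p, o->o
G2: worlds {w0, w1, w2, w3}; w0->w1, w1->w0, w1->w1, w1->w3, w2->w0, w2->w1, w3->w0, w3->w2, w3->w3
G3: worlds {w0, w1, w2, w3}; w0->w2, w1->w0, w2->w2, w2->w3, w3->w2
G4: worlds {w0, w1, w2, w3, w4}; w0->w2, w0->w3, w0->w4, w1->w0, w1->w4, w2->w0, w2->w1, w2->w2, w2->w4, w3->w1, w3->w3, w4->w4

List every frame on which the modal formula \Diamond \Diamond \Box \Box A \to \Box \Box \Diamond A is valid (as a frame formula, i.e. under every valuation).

This is the axiom for a generalized confluence (Geach) condition; its first-order frame correspondent is \forall x \forall y \forall z ((x R^2 y \wedge x R^2 z) \to \exists w (y R^2 w \wedge zRw)).
G1: satisfies the condition.
G2: satisfies the condition.
G3: satisfies the condition.
G4: fails — w0R²w4, w0R²w3 but no w with w4R²w and w3Rw.

G1, G2, G3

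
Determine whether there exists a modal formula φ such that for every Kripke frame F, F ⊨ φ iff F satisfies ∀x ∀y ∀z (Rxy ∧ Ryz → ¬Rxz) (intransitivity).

Not modally definable

Modal frame validity is preserved under surjective bounded morphisms.
The 3-cycle (worlds 0,1,2 with 0→1→2→0) is intransitive. Mapping every world to a single reflexive point • is a surjective bounded morphism; the reflexive point is not intransitive (R••∧R•• but R••).
So the class is not modally definable.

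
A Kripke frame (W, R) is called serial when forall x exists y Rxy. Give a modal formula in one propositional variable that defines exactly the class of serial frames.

□ψ → ◇ψ

A defining formula is □ψ → ◇ψ (the D axiom).
Suppose □ψ→◇ψ is valid. At any x set V(ψ)=W. Then □ψ at x, so ◇ψ at x, so x has a successor.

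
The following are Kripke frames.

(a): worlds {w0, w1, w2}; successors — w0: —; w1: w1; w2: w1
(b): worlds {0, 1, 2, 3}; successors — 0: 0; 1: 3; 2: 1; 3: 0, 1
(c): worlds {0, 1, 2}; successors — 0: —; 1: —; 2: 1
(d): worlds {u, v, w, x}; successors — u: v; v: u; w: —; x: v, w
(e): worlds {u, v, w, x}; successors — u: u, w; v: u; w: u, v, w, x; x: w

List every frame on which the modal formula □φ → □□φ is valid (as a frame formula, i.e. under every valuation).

(a), (c)

The schema corresponds to transitivity: ∀x ∀y ∀z (Rxy ∧ Ryz → Rxz).
(a): ✓.
(b): fails — R31 and R13 but not R33.
(c): ✓.
(d): fails — Ruv and Rvu but not Ruu.
(e): fails — Rxw and Rwu but not Rxu.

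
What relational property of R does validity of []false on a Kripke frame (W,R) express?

□⊥ is valid iff no world has any successor (otherwise □⊥ fails at any world with one).
Conversely, on a frame with emptiness of R the schema holds at every world under every valuation.
So the correspondent is emptiness of R.

emptiness of R: forall x forall y ~Rxy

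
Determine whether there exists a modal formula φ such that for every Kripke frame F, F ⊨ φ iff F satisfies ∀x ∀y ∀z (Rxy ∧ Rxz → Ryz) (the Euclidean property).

Definable; ◇q → □◇q defines it

This is a Sahlqvist condition; the 5 axiom ◇q → □◇q defines it.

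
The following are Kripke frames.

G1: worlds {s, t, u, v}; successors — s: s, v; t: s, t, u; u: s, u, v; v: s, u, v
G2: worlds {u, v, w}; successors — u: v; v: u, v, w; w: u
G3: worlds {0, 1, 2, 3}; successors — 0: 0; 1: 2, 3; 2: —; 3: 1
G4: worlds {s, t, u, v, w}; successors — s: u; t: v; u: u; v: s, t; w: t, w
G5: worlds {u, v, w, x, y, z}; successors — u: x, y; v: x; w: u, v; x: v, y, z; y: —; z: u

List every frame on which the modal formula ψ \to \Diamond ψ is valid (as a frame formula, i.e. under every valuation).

G1

The schema corresponds to reflexivity: \forall x Rxx.
G1: condition met.
G2: fails — world u does not see itself.
G3: fails — world 1 does not see itself.
G4: fails — world s does not see itself.
G5: fails — world u does not see itself.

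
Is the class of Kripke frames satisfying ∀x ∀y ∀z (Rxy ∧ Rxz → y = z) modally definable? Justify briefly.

This is a Sahlqvist condition; the CD axiom ◇p → □p defines it.

Definable; ◇p → □p defines it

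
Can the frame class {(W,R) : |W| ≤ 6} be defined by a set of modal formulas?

Not definable by any modal formula

Modal frame validity is preserved under disjoint unions.
Any modal formula valid on each of 7 disjoint one-world frames is valid on their disjoint union (validity is preserved under disjoint unions). Each one-world frame has |W|=1≤6, but the union has |W|=7.
So the class is not modally definable.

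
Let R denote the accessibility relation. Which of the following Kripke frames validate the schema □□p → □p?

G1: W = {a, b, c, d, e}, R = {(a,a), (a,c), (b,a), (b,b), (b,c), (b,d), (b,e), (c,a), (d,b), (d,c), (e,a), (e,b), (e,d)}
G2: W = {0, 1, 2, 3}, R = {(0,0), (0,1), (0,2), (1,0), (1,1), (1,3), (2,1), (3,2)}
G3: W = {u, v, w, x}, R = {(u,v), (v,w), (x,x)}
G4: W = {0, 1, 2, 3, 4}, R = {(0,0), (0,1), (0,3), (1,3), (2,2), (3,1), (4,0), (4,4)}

G1

This is the axiom for density; its first-order frame correspondent is ∀x ∀y (Rxy → ∃z (Rxz ∧ Rzy)).
G1: condition met.
G2: fails — R32 but no z with R3z and Rz2.
G3: fails — Ruv but no z with Ruz and Rzv.
G4: fails — R31 but no z with R3z and Rz1.
Valid on: G1.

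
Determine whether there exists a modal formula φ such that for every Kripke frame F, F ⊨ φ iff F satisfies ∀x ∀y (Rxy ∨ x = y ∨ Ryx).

Modal frame validity is preserved under disjoint unions.
Take 2 disjoint single-world reflexive frames: each is trivially connected, but their disjoint union has 2 worlds with no edge between distinct components, so it is not connected.
So the class is not modally definable.

No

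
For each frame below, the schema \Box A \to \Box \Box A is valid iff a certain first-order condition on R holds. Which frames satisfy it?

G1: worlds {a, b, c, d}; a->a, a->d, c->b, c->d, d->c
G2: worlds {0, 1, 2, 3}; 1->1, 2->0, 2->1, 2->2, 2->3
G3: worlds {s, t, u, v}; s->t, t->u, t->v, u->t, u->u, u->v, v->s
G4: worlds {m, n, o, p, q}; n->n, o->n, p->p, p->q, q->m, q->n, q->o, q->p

The schema corresponds to transitivity: \forall x \forall y \forall z (Rxy \wedge Ryz \to Rxz).
G1: fails — Rcd and Rdc but not Rcc.
G2: satisfies the condition.
G3: fails — Ruv and Rvs but not Rus.
G4: fails — Rqp and Rpq but not Rqq.

G2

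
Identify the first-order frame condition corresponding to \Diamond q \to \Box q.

Partial functionality

Suppose ◇q→□q is valid. Take Rxy, Rxz and set V(q)={y}. Then ◇q at x, so □q at x, so q at z, i.e. z=y.
The converse is a direct semantic check.
So the correspondent is partial functionality.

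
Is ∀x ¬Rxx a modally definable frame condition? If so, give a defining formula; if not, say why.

Any modally definable frame class is closed under surjective bounded morphisms.
The 2-cycle (worlds s,t with s→t→s) is irreflexive, and the map sending every world to a single reflexive point • is a surjective bounded morphism (forth: every edge maps to (•,•); back: every world has a successor). So any modal formula valid on the 2-cycle is also valid on the reflexive point, which is not irreflexive.
So the class is not modally definable.

No — not modally definable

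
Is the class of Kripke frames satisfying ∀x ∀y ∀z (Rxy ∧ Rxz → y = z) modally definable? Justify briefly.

Yes: it is partial functionality, defined by the CD schema ◇q → □q.
Suppose ◇q→□q is valid. Take Rxy, Rxz and set V(q)={y}. Then ◇q at x, so □q at x, so q at z, i.e. z=y.

Yes, by ◇q → □q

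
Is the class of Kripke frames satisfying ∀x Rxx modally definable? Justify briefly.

Yes, by □q → q

The condition is reflexivity. A defining modal formula is □q → q.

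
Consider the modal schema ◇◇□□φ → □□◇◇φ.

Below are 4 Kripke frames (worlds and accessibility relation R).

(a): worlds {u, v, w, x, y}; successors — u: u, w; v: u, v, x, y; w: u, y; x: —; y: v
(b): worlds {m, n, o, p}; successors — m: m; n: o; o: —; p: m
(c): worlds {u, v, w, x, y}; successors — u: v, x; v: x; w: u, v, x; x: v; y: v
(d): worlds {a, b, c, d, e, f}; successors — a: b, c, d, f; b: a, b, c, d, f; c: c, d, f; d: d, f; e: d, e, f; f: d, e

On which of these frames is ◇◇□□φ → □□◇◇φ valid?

Frame correspondent (Sahlqvist): ∀x ∀y ∀z ((xR²y ∧ xR²z) → ∃w (yR²w ∧ zR²w)) — i.e. a generalized confluence (Geach) condition.
(a): fails — vR²u, vR²x but no t with uR²t and xR²t.
(b): satisfies the condition.
(c): fails — uR²v, uR²x but no t with vR²t and xR²t.
(d): satisfies the condition.

(b), (d)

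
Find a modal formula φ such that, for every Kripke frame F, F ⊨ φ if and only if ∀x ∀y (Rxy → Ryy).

□(□r → r)

This is shift-reflexivity; the standard corresponding axiom is T□: □(□r → r).
Suppose □(□r→r) is valid. Take Rxy and set V(r)={w : Ryw}. Then at y, □r holds; since □(□r→r) at x, □r→r at y, so r at y, i.e. Ryy.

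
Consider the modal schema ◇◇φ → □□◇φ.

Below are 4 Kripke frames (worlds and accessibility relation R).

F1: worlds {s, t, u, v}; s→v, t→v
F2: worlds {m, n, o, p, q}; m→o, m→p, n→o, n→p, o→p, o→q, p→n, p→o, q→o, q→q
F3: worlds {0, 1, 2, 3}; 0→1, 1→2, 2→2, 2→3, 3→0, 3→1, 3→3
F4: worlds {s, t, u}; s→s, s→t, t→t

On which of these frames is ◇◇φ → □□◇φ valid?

The schema corresponds to a generalized confluence (Geach) condition: ∀x ∀y ∀z ((xR²y ∧ xR²z) → ∃w (y = w ∧ zRw)).
F1: holds.
F2: fails — mR²n, mR²n but no w with n=w and nRw.
F3: fails — 1R²2, 1R²3 but no w with 2=w and 3Rw.
F4: fails — sR²s, sR²t but no w with s=w and tRw.
Valid on: F1.

F1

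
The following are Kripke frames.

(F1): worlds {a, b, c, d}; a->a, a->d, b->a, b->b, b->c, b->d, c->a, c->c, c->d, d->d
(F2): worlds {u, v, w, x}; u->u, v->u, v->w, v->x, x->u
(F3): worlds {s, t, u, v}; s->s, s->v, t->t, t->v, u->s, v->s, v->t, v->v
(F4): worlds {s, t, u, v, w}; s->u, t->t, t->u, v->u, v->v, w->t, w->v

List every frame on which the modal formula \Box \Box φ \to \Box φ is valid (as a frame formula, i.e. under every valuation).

Frame correspondent (Sahlqvist): \forall x \forall y (Rxy \to \exists z (Rxz \wedge Rzy)) — i.e. density.
(F1): condition met.
(F2): fails — Rvw but no z with Rvz and Rzw.
(F3): condition met.
(F4): fails — Rsu but no z with Rsz and Rzu.

(F1), (F3)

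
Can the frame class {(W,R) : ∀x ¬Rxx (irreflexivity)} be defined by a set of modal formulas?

No — not modally definable

Any modally definable frame class is closed under surjective bounded morphisms.
The 4-cycle (worlds s,t,u,v with s→t→u→v→s) is irreflexive, and the map sending every world to a single reflexive point • is a surjective bounded morphism (forth: every edge maps to (•,•); back: every world has a successor). So any modal formula valid on the 4-cycle is also valid on the reflexive point, which is not irreflexive.
So no modal formula (or set of formulas) defines exactly the irreflexive frames.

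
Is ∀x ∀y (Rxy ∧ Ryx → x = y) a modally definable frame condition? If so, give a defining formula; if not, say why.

Any modally definable frame class is closed under surjective bounded morphisms.
The 6-cycle (worlds w0,w1,w2,w3,w4,w5 with w0→w1→w2→w3→w4→w5→w0) is antisymmetric. Sending even-indexed worlds to • and odd-indexed worlds to ∘ is a surjective bounded morphism onto the two-world frame with •↔∘, which is not antisymmetric.
So the class is not modally definable.

Not definable by any modal formula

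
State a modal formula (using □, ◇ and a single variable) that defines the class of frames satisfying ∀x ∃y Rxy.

This is seriality; the standard corresponding axiom is D: □s → ◇s.
Suppose □s→◇s is valid. At any x set V(s)=W. Then □s at x, so ◇s at x, so x has a successor.

□s → ◇s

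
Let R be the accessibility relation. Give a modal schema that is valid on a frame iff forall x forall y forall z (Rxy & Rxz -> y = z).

This is partial functionality; the standard corresponding axiom is CD: ◇r → □r.

◇r → □r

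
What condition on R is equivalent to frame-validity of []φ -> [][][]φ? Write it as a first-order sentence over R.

This is a Sahlqvist (Geach-type) schema ◇^0□^1φ → □^3◇^0φ.
First-order correspondent: forall x forall z (x R^3 z -> exists w (xRw & z = w)).

forall x forall z (x R^3 z -> exists w (xRw & z = w))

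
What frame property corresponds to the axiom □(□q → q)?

This schema is the T□ axiom.
Its frame correspondent is shift-reflexivity — ∀x ∀y (Rxy → Ryy).

Shift-reflexivity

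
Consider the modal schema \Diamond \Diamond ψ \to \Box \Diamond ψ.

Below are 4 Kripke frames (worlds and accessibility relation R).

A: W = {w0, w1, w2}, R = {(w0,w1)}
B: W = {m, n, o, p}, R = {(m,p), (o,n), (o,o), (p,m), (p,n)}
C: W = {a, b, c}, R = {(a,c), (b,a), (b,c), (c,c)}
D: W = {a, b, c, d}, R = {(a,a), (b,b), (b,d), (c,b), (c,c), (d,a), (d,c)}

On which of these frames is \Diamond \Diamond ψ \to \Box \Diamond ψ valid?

A, C

This is the axiom for a generalized confluence (Geach) condition; its first-order frame correspondent is \forall x \forall y \forall z ((x R^2 y \wedge xRz) \to \exists w (y = w \wedge zRw)).
A: ✓.
B: fails — oR²n, oRn but no w with n=w and nRw.
C: ✓.
D: fails — bR²a, bRb but no w with a=w and bRw.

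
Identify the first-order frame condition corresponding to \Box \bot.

□⊥ is valid iff no world has any successor (otherwise □⊥ fails at any world with one).
Conversely, any frame satisfying \forall x \forall y \neg Rxy validates the schema.
Frame condition: \forall x \forall y \neg Rxy.

emptiness of R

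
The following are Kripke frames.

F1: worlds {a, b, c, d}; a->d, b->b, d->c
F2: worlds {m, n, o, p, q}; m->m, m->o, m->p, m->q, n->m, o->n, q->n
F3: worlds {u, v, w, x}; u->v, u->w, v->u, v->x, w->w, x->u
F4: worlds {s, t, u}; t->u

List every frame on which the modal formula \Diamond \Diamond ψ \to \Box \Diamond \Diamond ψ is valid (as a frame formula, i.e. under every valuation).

F4

This is the axiom for a generalized confluence (Geach) condition; its first-order frame correspondent is \forall x \forall y \forall z ((x R^2 y \wedge xRz) \to \exists w (y = w \wedge z R^2 w)).
F1: fails — aR²c, aRd but no w with c=w and dR²w.
F2: fails — mR²m, mRp but no w with m=w and pR²w.
F3: fails — uR²u, uRw but no t with u=t and wR²t.
F4: ✓.
Valid on: F4.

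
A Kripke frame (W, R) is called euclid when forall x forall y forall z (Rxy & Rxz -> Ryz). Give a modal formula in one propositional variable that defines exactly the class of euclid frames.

◇q → □◇q

A defining formula is ◇q → □◇q (the 5 axiom).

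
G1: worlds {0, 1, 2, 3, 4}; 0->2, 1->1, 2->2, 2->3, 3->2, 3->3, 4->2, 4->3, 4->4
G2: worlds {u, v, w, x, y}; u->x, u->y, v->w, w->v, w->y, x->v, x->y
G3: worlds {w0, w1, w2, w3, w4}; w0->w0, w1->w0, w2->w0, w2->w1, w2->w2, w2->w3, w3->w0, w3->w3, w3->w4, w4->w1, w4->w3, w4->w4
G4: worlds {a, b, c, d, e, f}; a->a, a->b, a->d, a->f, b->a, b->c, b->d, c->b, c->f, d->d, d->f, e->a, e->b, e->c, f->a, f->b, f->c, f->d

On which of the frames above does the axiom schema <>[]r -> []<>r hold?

The schema corresponds to convergence: forall x forall y forall z (Rxy & Rxz -> exists w (Ryw & Rzw)).
G1: ✓.
G2: fails — Rux and Ruy but x and y have no common successor.
G3: fails — Rw3w0 and Rw3w4 but w0 and w4 have no common successor.
G4: fails — Reb and Rec but b and c have no common successor.
Valid on: G1.

G1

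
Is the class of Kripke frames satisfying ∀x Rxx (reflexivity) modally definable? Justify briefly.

Definable; □p → p defines it

The condition is reflexivity. A defining modal formula is □p → p.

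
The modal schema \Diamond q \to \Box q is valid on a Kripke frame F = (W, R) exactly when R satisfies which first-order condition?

Suppose ◇q→□q is valid. Take Rxy, Rxz and set V(q)={y}. Then ◇q at x, so □q at x, so q at z, i.e. z=y.

partial functionality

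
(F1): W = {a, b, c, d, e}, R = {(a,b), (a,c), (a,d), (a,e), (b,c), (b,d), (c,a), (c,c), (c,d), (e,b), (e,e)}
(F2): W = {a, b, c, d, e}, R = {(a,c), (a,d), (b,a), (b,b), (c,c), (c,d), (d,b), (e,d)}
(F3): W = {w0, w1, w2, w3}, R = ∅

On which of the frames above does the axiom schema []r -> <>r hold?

Frame correspondent (Sahlqvist): forall x exists y Rxy — i.e. seriality.
(F1): fails — world d has no successor.
(F2): condition met.
(F3): fails — world w0 has no successor.
Valid on: (F2).

(F2)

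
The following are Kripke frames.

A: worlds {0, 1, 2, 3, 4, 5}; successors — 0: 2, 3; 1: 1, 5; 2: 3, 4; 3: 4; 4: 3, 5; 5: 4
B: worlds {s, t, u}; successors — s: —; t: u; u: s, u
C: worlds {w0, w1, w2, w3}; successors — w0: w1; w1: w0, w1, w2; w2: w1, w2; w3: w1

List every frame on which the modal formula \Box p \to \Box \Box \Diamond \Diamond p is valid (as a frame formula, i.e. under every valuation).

Frame correspondent (Sahlqvist): \forall x \forall z (x R^2 z \to \exists w (xRw \wedge z R^2 w)) — i.e. a generalized confluence (Geach) condition.
A: fails — 0R²4 but no w with 0Rw and 4R²w.
B: fails — tR²s but no w with tRw and sR²w.
C: condition met.
Valid on: C.

C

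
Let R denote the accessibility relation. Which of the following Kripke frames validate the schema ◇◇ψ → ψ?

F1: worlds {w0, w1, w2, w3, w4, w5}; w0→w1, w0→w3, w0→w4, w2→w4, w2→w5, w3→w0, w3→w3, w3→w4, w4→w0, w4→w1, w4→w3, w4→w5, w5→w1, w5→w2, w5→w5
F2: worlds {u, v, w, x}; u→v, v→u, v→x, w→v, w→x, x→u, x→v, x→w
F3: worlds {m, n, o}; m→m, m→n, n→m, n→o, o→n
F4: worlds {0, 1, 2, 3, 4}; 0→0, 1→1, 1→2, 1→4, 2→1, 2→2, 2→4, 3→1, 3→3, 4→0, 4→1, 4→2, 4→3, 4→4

none

Frame correspondent (Sahlqvist): ∀x ∀y (xR²y → ∃w (y = w ∧ x = w)) — i.e. a generalized confluence (Geach) condition.
F1: fails — w0R²w1 but w1 ≠ w0.
F2: fails — uR²x but x ≠ u.
F3: fails — mR²n but n ≠ m.
F4: fails — 1R²0 but 0 ≠ 1.
Valid on no frame.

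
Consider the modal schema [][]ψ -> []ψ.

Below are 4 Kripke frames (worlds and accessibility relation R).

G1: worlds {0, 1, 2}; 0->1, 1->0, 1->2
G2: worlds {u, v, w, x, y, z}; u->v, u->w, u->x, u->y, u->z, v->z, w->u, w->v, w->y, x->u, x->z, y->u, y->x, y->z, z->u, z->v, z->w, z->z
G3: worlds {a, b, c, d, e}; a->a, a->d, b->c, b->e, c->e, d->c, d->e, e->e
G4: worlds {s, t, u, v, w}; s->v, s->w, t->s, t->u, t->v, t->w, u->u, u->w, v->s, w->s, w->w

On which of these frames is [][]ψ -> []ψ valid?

Frame correspondent (Sahlqvist): forall x forall y (Rxy -> exists z (Rxz & Rzy)) — i.e. density.
G1: fails — R12 but no z with R1z and Rz2.
G2: holds.
G3: fails — Rbc but no z with Rbz and Rzc.
G4: fails — Rvs but no z with Rvz and Rzs.
Valid on: G2.

G2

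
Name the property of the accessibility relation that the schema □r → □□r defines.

Suppose □r→□□r is valid. Take Rxy, Ryz and set V(r)={w : Rxw}. Then □r at x, so □□r at x, so □r at y, so r at z, i.e. Rxz.

Transitivity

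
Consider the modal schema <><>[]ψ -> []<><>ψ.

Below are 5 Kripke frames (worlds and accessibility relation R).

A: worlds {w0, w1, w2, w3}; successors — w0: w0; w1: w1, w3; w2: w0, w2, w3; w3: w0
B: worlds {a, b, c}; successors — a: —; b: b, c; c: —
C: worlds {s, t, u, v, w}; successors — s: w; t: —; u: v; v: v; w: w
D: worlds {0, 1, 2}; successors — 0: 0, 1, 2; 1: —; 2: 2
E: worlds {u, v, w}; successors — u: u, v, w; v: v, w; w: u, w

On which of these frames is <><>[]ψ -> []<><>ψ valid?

C, E

This is the axiom for a generalized confluence (Geach) condition; its first-order frame correspondent is forall x forall y forall z ((x R^2 y & xRz) -> exists w (yRw & z R^2 w)).
A: fails — w1R²w1, w1Rw3 but no w with w1Rw and w3R²w.
B: fails — bR²b, bRc but no w with bRw and cR²w.
C: holds.
D: fails — 0R²0, 0R1 but no w with 0Rw and 1R²w.
E: holds.
Valid on: C, E.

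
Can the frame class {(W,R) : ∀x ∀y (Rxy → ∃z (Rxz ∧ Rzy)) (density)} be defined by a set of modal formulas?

Definable; □□q → □q defines it

This is a Sahlqvist condition; the C4 axiom □□q → □q defines it.
Suppose □□q→□q is valid. Take Rxy and set V(q)={w : xR²w}. Then □□q at x, so □q at x, so q at y, i.e. ∃z(Rxz∧Rzy).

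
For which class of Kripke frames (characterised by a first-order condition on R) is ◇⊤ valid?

This schema is equivalent to the D axiom □A → ◇A.
Its frame correspondent is seriality — ∀x ∃y Rxy.

seriality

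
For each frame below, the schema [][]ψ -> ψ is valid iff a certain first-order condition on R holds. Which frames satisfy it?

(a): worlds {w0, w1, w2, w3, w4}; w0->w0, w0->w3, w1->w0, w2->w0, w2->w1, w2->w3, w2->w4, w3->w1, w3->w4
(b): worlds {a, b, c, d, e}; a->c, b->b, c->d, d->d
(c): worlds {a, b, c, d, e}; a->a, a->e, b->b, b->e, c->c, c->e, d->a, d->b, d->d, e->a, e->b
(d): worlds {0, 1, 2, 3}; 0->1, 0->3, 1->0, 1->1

The schema corresponds to a generalized confluence (Geach) condition: forall x exists w (x R^2 w & x = w).
(a): fails — at w1 but no w with w1R²w and w1=w.
(b): fails — at a but no w with aR²w and a=w.
(c): condition met.
(d): fails — at 2 but no w with 2R²w and 2=w.
Valid on: (c).

(c)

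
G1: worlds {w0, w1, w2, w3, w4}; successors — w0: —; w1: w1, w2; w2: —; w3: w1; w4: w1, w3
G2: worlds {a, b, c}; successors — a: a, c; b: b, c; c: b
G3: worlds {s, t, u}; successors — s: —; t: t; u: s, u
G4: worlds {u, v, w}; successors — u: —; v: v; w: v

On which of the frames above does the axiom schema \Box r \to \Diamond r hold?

G2

This is the axiom for seriality; its first-order frame correspondent is \forall x \exists y Rxy.
G1: fails — world w0 has no successor.
G2: condition met.
G3: fails — world s has no successor.
G4: fails — world u has no successor.
Valid on: G2.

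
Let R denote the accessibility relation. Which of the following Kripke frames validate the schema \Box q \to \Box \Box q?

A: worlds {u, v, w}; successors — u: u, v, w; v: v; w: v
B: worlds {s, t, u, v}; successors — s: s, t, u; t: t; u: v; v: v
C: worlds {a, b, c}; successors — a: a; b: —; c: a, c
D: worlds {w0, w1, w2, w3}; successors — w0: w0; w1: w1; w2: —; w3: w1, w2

The schema corresponds to transitivity: \forall x \forall y \forall z (Rxy \wedge Ryz \to Rxz).
A: condition met.
B: fails — Rsu and Ruv but not Rsv.
C: condition met.
D: condition met.

A, C, D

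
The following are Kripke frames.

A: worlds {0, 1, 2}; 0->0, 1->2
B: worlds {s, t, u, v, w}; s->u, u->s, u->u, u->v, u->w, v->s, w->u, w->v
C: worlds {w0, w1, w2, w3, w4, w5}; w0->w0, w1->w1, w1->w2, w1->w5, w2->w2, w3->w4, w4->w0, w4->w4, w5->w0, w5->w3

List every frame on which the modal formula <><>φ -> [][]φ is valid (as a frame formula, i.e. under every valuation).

The schema corresponds to a generalized confluence (Geach) condition: forall x forall y forall z ((x R^2 y & x R^2 z) -> exists w (y = w & z = w)).
A: ✓.
B: fails — sR²s, sR²u but s ≠ u.
C: fails — w1R²w0, w1R²w1 but w0 ≠ w1.

A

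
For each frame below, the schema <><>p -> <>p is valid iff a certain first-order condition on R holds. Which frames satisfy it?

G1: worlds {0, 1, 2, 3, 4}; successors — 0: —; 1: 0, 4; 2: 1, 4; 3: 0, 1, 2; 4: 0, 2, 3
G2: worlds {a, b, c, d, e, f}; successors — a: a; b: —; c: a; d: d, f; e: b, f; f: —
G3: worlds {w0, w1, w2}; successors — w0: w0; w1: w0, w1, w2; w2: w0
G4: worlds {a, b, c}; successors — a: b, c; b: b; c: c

Frame correspondent (Sahlqvist): forall x forall y (x R^2 y -> exists w (y = w & xRw)) — i.e. a generalized confluence (Geach) condition.
G1: fails — 1R²2 but no w with 2=w and 1Rw.
G2: satisfies the condition.
G3: satisfies the condition.
G4: satisfies the condition.
Valid on: G2, G3, G4.

G2, G3, G4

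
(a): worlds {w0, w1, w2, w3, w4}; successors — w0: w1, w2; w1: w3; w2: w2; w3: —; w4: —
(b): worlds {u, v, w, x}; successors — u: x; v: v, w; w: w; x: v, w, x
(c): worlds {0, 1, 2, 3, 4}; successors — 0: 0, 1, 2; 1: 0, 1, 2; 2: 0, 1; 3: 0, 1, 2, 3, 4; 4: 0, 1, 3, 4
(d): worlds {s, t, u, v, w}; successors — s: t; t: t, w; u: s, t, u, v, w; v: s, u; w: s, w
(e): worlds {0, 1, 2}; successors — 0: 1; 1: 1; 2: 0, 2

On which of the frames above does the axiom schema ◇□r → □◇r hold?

This is the axiom for convergence; its first-order frame correspondent is ∀x ∀y ∀z (Rxy ∧ Rxz → ∃w (Ryw ∧ Rzw)).
(a): fails — Rw0w1 and Rw0w2 but w1 and w2 have no common successor.
(b): satisfies the condition.
(c): satisfies the condition.
(d): fails — Ruv and Rut but v and t have no common successor.
(e): fails — R22 and R20 but 2 and 0 have no common successor.

(b), (c)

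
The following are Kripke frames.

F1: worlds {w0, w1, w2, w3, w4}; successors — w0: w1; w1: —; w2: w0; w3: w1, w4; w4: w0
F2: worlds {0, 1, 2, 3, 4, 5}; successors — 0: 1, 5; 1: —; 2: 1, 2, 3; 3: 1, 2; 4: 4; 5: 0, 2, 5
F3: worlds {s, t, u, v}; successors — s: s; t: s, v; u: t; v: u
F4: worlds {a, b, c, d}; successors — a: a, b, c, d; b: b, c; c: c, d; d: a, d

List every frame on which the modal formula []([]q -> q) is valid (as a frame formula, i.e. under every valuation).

F4

The schema corresponds to shift-reflexivity: forall x forall y (Rxy -> Ryy).
F1: fails — Rw3w1 but not Rw1w1.
F2: fails — R31 but not R11.
F3: fails — Rtv but not Rvv.
F4: holds.
Valid on: F4.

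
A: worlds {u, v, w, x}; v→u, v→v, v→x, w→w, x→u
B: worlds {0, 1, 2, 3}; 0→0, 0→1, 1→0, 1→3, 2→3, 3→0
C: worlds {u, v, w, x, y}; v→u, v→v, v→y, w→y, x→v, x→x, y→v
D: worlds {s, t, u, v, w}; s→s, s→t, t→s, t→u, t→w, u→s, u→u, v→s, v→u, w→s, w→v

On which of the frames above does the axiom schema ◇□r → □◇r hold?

B, D

Frame correspondent (Sahlqvist): ∀x ∀y ∀z (Rxy ∧ Rxz → ∃w (Ryw ∧ Rzw)) — i.e. convergence.
A: fails — Rvv and Rvu but v and u have no common successor.
B: ✓.
C: fails — Rvv and Rvu but v and u have no common successor.
D: ✓.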